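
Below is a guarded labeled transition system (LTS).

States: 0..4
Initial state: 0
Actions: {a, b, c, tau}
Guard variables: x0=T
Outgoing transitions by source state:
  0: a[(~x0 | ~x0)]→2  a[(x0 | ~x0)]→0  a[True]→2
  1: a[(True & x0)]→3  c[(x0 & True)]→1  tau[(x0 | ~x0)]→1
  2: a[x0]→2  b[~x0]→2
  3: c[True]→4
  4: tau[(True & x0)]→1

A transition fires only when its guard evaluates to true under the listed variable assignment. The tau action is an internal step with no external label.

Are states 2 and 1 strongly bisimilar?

Answer: NOT BISIMILAR

Analysis:
Compute ~ classes (split until stable):
  P[0] = {{0,1,2,3,4}}
  P[1] = {{0,2},{1},{3},{4}}
stable after 2 split(s): 4 block(s)
[2]={0,2}  [1]={1}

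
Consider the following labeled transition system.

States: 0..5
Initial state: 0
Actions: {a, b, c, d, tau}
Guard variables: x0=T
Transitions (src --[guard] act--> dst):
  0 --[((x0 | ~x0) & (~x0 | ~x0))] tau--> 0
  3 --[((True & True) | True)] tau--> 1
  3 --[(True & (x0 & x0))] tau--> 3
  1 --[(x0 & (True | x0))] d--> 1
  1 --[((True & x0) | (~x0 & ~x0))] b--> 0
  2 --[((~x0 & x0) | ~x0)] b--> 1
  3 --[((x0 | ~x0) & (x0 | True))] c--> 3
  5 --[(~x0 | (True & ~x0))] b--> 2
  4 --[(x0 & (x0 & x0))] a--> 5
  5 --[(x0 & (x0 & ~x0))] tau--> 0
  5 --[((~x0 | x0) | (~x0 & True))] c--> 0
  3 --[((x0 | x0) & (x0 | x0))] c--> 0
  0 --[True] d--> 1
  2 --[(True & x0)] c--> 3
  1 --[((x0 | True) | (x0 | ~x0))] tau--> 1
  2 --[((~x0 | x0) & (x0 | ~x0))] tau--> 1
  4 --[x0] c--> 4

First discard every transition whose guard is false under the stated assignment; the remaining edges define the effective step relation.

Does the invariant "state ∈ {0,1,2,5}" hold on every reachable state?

Answer: INVARIANT HOLDS

Trace:
Safe = {0,1,2,5}
R = {0,1}
  0: ✓
  1: ✓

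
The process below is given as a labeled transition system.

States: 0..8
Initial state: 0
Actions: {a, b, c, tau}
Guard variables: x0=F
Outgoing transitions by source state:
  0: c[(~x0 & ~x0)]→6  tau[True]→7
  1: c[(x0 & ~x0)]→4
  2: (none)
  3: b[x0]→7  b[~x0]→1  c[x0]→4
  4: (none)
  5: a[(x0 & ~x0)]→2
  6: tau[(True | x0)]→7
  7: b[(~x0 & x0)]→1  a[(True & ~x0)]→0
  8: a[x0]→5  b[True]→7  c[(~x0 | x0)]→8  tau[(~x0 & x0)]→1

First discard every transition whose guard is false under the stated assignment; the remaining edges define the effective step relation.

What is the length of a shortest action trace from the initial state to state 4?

Answer: UNREACHABLE

Trace:
Layered search for 4:
  depth 0: {0}
  depth 1: {6,7}
4 never appears.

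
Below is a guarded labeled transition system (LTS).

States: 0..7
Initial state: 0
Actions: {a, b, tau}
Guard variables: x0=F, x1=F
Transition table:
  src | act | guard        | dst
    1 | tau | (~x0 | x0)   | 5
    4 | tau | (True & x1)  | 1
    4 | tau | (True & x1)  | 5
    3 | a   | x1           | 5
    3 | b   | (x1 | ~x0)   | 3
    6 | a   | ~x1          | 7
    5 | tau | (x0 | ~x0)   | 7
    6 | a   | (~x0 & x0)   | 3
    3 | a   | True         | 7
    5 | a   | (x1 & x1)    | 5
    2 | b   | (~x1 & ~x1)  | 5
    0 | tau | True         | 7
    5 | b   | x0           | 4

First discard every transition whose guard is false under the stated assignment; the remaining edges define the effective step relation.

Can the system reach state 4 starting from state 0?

Answer: UNREACHABLE

Analysis:
7 transition(s) survive guard evaluation.
Layer 0: {0}
Layer 1: {7}  now seen {0,7}
Reachable = {0,7}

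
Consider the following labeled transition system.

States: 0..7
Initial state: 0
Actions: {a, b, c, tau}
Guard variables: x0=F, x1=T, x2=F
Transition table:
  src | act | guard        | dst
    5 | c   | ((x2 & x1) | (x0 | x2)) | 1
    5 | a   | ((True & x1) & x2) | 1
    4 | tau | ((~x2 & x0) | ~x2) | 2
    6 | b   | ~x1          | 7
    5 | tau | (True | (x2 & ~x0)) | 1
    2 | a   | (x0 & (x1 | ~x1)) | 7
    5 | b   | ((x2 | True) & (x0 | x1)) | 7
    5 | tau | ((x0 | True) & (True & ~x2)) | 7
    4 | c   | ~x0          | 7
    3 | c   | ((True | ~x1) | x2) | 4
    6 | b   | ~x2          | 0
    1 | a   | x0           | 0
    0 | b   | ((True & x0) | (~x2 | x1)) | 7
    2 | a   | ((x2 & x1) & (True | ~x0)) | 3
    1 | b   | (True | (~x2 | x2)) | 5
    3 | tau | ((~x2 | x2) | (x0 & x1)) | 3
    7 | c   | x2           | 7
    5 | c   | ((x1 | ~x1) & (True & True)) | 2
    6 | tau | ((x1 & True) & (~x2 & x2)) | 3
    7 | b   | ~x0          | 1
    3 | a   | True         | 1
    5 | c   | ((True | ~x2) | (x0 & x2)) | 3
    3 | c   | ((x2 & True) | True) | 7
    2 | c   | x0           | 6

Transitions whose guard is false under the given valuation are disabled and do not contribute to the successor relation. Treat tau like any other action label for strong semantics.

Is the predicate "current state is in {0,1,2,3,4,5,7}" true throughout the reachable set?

Safe = {0,1,2,3,4,5,7}
Reach set: {0,1,2,3,4,5,7}
  0: safe
  1: safe
  2: safe
  3: safe
  4: safe
  5: safe
  7: safe

Answer: INVARIANT HOLDS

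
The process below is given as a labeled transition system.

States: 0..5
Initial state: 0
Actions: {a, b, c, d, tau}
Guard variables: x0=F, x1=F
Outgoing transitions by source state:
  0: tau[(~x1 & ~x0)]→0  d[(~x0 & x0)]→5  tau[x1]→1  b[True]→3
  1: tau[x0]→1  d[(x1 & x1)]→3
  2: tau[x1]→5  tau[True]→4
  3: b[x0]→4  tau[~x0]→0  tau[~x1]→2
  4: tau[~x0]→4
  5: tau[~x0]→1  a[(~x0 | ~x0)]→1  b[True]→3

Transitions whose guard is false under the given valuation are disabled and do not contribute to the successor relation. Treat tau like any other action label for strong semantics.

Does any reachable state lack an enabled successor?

Reachable = {0,2,3,4}
  0: b→3  tau→0  [2 out]
  2: tau→4  [1 out]
  3: tau→0  tau→2  [2 out]
  4: tau→4  [1 out]

Answer: DEADLOCK-FREE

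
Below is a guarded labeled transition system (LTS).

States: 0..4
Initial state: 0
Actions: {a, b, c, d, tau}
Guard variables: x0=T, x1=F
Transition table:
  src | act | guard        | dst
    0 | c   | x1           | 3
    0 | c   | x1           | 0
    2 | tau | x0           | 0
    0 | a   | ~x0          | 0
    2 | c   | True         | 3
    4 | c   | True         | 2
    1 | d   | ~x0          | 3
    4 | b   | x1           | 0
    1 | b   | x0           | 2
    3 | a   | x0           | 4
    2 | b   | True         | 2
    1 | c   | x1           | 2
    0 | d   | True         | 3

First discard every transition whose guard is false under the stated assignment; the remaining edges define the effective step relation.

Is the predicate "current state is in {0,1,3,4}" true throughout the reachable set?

Inv-set: {0,1,3,4}
R = {0,2,3,4}
  0: ✓
  2: outside
  3: ✓
  4: ✓
counterexample path to 2: d·a·c

Answer: INVARIANT VIOLATED at state 2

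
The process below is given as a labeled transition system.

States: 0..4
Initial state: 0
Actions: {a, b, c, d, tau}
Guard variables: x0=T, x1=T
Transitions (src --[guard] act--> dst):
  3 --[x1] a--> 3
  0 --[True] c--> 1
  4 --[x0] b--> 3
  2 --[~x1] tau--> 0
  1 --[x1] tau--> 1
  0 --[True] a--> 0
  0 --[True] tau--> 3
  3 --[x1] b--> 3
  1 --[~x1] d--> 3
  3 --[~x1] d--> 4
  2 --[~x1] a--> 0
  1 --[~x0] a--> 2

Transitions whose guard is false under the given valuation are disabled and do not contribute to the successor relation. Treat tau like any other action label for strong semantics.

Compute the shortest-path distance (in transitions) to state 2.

Answer: UNREACHABLE

Working:
Breadth-first toward 2:
  depth 0: {0}
  depth 1: {1,3}
2 never appears.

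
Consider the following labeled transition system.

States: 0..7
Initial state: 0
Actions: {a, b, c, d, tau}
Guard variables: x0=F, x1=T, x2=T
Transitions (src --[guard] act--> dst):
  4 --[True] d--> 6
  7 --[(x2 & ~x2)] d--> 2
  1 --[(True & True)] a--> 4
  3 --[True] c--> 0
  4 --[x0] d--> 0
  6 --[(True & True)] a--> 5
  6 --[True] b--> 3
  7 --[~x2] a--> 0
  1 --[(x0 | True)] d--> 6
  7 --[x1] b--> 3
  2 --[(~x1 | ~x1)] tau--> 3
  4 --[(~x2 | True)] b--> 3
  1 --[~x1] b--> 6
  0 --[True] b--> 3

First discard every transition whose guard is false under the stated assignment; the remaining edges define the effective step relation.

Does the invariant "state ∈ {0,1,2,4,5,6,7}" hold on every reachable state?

Safe = {0,1,2,4,5,6,7}
R = {0,3}
  0: safe
  3: outside
counterexample path to 3: b

Answer: INVARIANT VIOLATED at state 3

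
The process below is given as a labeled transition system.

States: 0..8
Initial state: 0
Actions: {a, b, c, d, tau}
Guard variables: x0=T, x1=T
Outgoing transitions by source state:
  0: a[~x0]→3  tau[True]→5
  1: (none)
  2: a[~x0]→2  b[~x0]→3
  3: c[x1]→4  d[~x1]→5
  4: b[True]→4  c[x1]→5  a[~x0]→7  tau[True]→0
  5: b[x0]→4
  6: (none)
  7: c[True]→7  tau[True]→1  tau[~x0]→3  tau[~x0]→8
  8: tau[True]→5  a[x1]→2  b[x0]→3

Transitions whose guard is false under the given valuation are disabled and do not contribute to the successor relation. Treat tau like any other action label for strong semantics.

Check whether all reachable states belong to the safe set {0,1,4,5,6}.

Answer: INVARIANT HOLDS

Analysis:
Safe = {0,1,4,5,6}
R = {0,4,5}
  0: ok
  4: ok
  5: ok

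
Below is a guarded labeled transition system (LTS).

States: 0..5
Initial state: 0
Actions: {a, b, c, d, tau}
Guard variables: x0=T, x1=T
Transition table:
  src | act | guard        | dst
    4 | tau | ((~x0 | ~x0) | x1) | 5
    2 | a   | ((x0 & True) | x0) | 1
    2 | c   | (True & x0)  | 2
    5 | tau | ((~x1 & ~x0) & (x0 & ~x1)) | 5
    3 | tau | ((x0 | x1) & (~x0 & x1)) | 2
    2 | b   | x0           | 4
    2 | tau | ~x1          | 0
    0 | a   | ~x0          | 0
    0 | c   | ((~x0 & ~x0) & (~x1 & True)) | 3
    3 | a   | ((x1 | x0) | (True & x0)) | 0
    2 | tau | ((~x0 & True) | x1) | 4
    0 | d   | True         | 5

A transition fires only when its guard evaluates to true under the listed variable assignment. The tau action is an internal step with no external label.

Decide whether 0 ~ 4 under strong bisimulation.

Answer: NOT BISIMILAR

Analysis:
Refine partition for ~:
  P[0] = {{0,1,2,3,4,5}}
  P[1] = {{0},{1,5},{2},{3},{4}}
Fixed point at round 2; 5 class(es).
class of 0: {0}; class of 4: {4}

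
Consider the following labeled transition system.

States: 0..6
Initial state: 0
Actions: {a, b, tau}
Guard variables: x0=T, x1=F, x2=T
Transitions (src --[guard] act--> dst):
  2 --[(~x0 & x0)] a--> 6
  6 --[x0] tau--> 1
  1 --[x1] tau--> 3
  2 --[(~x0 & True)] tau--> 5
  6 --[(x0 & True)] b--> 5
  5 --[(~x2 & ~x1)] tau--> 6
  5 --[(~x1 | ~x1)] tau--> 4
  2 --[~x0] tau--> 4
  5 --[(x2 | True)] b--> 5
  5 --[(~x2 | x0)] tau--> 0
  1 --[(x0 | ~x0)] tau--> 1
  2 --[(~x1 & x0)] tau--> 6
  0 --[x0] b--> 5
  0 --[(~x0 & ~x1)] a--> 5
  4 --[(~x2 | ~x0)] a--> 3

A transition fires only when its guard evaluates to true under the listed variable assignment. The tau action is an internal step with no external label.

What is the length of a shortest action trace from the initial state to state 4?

Layered search for 4:
  Layer 0: {0}
  Layer 1: {5}
  Layer 2: {4}
first hit 4 at d=2 via b·tau

Answer: 2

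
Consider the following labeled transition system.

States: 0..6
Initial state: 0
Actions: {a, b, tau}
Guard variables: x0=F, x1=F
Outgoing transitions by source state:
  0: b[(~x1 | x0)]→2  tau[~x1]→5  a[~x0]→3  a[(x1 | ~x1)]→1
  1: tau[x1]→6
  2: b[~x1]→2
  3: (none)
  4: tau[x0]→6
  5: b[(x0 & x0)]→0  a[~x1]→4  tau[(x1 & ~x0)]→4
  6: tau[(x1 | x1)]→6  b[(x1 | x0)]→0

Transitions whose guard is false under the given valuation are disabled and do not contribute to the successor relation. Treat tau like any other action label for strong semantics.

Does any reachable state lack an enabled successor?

Reach set: {0,1,2,3,4,5}
  0: a→1  a→3  b→2  tau→5  [4 exit(s)]
  1: ∅  [deadlock]
  2: b→2  [1 exit(s)]
  3: ∅  [deadlock]
  4: ∅  [deadlock]
  5: a→4  [1 exit(s)]
Path to 1: a

Answer: DEADLOCK at state 1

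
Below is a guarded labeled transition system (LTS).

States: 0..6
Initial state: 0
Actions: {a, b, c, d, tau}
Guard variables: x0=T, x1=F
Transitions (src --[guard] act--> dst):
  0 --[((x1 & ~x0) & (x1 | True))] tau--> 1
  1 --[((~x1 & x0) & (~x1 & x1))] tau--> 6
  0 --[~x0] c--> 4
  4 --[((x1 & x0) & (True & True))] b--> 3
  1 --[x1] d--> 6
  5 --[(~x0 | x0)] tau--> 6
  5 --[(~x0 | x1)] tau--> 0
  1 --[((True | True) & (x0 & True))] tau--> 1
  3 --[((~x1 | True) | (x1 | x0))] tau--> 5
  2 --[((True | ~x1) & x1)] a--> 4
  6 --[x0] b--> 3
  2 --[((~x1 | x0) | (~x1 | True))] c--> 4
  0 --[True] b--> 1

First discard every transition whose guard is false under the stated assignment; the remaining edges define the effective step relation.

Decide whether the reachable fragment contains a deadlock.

R = {0,1}
  0: b→1  [deg 1]
  1: tau→1  [deg 1]

Answer: DEADLOCK-FREE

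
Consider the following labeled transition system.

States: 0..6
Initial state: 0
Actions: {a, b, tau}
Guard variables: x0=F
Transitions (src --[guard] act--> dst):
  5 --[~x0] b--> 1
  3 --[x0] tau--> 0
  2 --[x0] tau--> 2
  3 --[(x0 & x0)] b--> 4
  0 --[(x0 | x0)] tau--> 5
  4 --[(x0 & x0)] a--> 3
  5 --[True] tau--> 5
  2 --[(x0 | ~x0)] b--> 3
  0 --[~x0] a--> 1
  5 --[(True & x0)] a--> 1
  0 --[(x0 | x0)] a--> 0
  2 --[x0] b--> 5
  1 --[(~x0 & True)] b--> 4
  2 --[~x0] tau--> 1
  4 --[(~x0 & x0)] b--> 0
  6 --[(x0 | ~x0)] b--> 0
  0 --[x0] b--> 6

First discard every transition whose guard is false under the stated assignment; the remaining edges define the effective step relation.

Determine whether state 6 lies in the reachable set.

Guard filter leaves 7 enabled edge(s).
depth 0: {0}
depth 1: {1}  cumulative {0,1}
depth 2: {4}  cumulative {0,1,4}
R = {0,1,4}

Answer: UNREACHABLE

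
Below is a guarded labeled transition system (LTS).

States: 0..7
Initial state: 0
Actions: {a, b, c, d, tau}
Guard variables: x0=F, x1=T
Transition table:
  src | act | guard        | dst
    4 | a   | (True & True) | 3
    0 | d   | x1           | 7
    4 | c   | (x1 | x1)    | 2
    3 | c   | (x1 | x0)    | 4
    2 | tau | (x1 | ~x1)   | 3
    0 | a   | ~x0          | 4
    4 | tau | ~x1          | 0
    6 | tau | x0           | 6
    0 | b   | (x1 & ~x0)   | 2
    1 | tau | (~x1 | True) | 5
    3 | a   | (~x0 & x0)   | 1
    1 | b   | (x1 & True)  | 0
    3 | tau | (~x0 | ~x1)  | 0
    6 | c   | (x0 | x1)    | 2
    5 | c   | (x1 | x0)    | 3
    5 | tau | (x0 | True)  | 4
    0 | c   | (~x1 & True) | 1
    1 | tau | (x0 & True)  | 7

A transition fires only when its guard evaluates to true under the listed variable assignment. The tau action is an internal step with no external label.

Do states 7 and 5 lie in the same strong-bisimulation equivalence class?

Answer: NOT BISIMILAR

Analysis:
Bisimulation quotient by refinement:
  round 0: {{0,1,2,3,4,5,6,7}}
  round 1: {{0},{1},{2},{3,5},{4},{6},{7}}
  round 2: {{0},{1},{2},{3},{4},{5},{6},{7}}
8 equivalence class(es) (converged in 3)
7∈{7}, 5∈{5}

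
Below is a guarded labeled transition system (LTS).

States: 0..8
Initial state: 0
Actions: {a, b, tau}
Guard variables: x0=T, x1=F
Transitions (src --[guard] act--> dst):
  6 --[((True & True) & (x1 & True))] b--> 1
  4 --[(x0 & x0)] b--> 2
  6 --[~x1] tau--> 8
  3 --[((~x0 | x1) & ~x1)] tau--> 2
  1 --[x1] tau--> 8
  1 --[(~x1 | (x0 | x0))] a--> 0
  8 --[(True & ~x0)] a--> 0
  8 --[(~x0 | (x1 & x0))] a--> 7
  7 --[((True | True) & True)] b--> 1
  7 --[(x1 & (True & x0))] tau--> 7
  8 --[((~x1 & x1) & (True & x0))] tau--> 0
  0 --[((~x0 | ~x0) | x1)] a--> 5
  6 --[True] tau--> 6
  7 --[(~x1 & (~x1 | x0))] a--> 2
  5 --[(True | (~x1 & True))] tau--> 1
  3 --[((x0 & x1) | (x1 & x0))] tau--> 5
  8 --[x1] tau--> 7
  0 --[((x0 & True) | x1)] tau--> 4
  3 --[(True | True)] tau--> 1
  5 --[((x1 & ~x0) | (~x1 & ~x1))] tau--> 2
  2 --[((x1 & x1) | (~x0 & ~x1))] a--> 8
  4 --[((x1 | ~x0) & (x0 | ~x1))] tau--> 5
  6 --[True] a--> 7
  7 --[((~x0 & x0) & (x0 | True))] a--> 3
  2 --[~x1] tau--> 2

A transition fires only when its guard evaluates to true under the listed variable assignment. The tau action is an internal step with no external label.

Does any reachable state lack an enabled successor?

Answer: DEADLOCK-FREE

Working:
R = {0,2,4}
  0: tau→4  [deg 1]
  2: tau→2  [deg 1]
  4: b→2  [deg 1]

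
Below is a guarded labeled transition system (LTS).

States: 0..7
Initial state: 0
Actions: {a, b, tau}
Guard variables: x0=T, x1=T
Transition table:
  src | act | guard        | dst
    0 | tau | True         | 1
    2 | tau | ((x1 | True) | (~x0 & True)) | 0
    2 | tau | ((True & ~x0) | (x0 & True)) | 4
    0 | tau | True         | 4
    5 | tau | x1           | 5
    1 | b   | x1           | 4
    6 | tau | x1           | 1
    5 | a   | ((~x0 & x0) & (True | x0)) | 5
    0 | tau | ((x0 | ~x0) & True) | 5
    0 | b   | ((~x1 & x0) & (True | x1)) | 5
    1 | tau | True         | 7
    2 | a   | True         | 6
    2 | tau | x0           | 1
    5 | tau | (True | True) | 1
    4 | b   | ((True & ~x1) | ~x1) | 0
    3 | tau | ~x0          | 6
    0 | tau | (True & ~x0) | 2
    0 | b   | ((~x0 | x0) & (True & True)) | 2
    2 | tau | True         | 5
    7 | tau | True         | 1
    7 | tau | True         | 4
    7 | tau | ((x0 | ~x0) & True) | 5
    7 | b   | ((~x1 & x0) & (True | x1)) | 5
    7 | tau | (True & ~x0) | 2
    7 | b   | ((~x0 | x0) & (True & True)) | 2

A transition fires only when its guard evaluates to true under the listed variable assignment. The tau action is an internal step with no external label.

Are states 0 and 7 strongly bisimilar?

Refine partition for ~:
  π0 = {{0,1,2,3,4,5,6,7}}
  π1 = {{0,1,7},{2},{3,4},{5,6}}
  π2 = {{0,7},{1},{2},{3,4},{5},{6}}
stable after 3 split(s): 6 block(s)
[0]={0,7}  [7]={0,7}

Answer: BISIMILAR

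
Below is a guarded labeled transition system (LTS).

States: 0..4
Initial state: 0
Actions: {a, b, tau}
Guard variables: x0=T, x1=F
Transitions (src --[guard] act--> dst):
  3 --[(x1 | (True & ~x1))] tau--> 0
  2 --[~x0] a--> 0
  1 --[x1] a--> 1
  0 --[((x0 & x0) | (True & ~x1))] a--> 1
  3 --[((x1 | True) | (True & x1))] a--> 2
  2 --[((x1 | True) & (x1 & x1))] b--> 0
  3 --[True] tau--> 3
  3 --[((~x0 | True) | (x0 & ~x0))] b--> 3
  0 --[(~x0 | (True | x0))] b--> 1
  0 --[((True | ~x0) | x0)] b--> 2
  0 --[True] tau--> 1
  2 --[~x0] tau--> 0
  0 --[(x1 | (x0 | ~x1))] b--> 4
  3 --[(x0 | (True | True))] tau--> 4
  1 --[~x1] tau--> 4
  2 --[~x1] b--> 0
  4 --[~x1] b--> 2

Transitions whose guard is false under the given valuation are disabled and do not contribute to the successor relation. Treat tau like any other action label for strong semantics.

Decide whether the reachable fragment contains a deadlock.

Answer: DEADLOCK-FREE

Trace:
Reach set: {0,1,2,4}
  0: a→1  b→1  b→2  b→4  tau→1  [5 out]
  1: tau→4  [1 out]
  2: b→0  [1 out]
  4: b→2  [1 out]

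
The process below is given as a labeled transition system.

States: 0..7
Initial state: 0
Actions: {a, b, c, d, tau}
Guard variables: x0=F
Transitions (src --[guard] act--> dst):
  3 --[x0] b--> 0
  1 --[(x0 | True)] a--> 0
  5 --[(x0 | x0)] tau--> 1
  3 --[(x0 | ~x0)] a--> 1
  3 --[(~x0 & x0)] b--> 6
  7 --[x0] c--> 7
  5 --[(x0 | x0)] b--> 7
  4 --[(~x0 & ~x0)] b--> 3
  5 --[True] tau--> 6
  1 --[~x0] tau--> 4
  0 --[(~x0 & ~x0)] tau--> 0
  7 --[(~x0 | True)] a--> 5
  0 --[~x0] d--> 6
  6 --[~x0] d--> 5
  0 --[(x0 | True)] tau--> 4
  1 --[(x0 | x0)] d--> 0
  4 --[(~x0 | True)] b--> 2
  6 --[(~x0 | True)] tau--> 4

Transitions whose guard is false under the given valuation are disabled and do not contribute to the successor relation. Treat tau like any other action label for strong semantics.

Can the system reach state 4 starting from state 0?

Answer: REACHABLE

Trace:
12 transition(s) survive guard evaluation.
Layer 0: {0}
Layer 1: {4,6}  now seen {0,4,6}
Layer 2: {2,3,5}  now seen {0,2,3,4,5,6}
Layer 3: {1}  now seen {0,1,2,3,4,5,6}
Reachable = {0,1,2,3,4,5,6}
witness 4: tau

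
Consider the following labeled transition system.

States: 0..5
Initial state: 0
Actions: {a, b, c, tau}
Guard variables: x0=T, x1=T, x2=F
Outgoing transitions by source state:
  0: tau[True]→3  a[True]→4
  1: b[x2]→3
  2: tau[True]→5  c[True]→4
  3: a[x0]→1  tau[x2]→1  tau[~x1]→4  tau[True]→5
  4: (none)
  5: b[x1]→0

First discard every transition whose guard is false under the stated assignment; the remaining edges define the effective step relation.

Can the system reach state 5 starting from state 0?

7 transition(s) survive guard evaluation.
L0 = {0}
L1 = {3,4}  cumulative {0,3,4}
L2 = {1,5}  cumulative {0,1,3,4,5}
R = {0,1,3,4,5}
trace reaching 5: tau·tau

Answer: REACHABLE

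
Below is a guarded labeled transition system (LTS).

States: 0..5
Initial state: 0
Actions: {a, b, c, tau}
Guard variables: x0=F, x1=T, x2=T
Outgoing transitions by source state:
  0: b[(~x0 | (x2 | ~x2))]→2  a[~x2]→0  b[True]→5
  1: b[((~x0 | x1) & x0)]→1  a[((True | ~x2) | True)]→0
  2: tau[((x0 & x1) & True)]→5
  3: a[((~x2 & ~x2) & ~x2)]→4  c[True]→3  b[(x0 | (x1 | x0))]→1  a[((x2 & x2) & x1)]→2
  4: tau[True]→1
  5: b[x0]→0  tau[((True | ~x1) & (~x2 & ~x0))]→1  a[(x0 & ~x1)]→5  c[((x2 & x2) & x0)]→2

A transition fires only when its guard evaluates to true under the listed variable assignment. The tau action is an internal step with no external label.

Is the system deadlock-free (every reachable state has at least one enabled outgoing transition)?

Answer: DEADLOCK at state 2

Working:
Reach set: {0,2,5}
  0: b→2  b→5  [deg 2]
  2: ∅  [STUCK]
  5: ∅  [STUCK]
witness 2: b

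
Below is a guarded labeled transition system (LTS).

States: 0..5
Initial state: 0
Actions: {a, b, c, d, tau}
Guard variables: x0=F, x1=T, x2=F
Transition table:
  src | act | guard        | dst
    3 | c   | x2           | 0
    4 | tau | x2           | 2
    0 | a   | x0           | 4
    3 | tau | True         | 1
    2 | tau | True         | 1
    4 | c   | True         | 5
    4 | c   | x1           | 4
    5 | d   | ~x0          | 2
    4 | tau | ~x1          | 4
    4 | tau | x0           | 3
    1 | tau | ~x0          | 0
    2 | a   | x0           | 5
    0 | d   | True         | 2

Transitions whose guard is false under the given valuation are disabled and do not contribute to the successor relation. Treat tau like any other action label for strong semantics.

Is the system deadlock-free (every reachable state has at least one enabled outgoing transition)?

Answer: DEADLOCK-FREE

Analysis:
Reach set: {0,1,2}
  0: d→2  [deg 1]
  1: tau→0  [deg 1]
  2: tau→1  [deg 1]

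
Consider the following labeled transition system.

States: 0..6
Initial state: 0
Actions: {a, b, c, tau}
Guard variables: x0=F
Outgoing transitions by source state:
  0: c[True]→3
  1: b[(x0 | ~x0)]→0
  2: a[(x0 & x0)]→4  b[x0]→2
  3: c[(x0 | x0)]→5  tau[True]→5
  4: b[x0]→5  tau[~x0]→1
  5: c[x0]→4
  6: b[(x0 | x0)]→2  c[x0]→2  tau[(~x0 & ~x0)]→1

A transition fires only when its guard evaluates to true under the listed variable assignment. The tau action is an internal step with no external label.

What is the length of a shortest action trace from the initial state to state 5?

Breadth-first toward 5:
  L0 = {0}
  L1 = {3}
  L2 = {5}
first hit 5 at d=2 via c·tau

Answer: 2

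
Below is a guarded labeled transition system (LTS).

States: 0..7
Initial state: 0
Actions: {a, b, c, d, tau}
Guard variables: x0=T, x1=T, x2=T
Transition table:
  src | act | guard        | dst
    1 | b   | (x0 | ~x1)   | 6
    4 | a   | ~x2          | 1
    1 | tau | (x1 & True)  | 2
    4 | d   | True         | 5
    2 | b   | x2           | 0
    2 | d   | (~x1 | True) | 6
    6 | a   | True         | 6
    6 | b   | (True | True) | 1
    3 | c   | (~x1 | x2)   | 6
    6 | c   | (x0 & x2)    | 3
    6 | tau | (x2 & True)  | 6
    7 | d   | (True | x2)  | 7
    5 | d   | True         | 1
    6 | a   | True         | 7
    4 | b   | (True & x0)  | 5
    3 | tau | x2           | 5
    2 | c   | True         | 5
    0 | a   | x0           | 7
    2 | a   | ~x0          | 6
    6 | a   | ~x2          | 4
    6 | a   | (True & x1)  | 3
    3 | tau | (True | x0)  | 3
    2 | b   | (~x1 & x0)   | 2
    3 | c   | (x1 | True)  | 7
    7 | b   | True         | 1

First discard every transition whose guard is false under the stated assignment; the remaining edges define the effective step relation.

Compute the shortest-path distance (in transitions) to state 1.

Answer: 2

Analysis:
Breadth-first toward 1:
  depth 0: {0}
  depth 1: {7}
  depth 2: {1}
1 enters at depth 2; path a·b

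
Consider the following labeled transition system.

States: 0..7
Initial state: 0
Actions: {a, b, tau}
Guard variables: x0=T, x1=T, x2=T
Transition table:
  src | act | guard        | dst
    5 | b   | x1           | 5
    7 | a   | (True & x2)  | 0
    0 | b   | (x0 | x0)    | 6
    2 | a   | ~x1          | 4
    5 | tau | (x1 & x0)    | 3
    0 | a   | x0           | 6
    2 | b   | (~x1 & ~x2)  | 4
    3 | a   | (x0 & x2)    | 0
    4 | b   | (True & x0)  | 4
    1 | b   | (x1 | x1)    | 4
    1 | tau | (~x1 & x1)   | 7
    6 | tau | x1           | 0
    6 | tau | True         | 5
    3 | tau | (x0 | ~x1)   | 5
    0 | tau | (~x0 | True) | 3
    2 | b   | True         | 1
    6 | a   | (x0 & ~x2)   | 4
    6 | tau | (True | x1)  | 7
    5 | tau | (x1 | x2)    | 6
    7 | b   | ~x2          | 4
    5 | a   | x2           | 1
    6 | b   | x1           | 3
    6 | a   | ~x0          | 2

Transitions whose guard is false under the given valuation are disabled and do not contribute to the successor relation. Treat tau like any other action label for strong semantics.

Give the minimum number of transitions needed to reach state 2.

Answer: UNREACHABLE

Analysis:
Breadth-first toward 2:
  depth 0: {0}
  depth 1: {3,6}
  depth 2: {5,7}
  depth 3: {1}
  depth 4: {4}
2 never appears.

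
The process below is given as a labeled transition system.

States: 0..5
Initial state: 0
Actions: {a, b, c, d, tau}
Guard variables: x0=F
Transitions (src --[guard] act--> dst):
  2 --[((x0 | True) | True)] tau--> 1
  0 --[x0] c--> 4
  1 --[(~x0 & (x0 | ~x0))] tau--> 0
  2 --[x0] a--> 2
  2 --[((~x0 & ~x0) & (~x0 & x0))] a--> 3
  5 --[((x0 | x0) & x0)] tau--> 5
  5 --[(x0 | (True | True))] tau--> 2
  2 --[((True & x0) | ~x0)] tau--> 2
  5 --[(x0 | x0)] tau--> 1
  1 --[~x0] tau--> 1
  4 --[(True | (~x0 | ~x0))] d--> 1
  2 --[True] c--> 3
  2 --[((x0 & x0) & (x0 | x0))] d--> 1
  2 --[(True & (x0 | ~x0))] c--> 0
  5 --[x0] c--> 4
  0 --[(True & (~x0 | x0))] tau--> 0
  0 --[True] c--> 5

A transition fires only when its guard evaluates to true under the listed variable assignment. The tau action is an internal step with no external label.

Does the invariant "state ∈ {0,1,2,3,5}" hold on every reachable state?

Answer: INVARIANT HOLDS

Trace:
Inv-set: {0,1,2,3,5}
Reachable = {0,1,2,3,5}
  0: ok
  1: ok
  2: ok
  3: ok
  5: ok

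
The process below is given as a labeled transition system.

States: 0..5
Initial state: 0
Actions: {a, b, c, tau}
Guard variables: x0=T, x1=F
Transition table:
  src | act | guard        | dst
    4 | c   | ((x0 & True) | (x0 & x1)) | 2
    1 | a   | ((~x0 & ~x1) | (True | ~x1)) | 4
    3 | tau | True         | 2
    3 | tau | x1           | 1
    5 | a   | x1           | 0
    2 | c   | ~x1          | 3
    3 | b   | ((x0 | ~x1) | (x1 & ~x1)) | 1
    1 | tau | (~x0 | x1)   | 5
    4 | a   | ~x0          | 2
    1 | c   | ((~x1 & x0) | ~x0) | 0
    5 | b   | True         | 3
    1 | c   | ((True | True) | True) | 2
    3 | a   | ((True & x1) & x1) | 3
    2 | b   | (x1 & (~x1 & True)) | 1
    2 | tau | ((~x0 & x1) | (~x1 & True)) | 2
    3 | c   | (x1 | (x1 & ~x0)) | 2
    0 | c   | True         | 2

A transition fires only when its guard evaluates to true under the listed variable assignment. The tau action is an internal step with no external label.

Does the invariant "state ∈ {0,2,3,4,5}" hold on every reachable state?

Allowed set {0,2,3,4,5}
Reach set: {0,1,2,3,4}
  0: ✓
  1: outside
  2: ✓
  3: ✓
  4: ✓
reach 1 via c·c·b — violates

Answer: INVARIANT VIOLATED at state 1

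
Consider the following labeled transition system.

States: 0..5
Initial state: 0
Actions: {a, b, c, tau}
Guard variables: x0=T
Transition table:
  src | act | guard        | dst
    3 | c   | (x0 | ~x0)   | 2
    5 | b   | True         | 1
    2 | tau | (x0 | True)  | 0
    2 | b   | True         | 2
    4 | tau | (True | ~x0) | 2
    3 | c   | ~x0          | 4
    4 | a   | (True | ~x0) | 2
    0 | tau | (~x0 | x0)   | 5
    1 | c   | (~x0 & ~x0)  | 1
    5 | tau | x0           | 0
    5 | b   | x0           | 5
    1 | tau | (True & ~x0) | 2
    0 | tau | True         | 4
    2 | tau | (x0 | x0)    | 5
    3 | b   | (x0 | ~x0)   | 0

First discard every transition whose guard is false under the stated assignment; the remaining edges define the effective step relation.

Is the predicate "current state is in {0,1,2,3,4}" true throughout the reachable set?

Answer: INVARIANT VIOLATED at state 5

Trace:
Inv-set: {0,1,2,3,4}
R = {0,1,2,4,5}
  0: ok
  1: ok
  2: ok
  4: ok
  5: outside
reach 5 via tau — violates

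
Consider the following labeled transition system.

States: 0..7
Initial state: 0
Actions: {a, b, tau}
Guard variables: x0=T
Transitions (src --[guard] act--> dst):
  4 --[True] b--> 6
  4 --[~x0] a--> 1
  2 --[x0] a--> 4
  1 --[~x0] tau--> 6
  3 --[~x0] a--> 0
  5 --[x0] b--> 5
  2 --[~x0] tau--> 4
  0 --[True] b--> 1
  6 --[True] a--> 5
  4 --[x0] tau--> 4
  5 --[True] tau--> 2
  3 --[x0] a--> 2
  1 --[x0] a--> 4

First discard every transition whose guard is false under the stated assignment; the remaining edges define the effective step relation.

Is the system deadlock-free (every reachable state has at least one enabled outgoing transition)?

Reachable = {0,1,2,4,5,6}
  0: b→1  [1 exit(s)]
  1: a→4  [1 exit(s)]
  2: a→4  [1 exit(s)]
  4: b→6  tau→4  [2 exit(s)]
  5: b→5  tau→2  [2 exit(s)]
  6: a→5  [1 exit(s)]

Answer: DEADLOCK-FREE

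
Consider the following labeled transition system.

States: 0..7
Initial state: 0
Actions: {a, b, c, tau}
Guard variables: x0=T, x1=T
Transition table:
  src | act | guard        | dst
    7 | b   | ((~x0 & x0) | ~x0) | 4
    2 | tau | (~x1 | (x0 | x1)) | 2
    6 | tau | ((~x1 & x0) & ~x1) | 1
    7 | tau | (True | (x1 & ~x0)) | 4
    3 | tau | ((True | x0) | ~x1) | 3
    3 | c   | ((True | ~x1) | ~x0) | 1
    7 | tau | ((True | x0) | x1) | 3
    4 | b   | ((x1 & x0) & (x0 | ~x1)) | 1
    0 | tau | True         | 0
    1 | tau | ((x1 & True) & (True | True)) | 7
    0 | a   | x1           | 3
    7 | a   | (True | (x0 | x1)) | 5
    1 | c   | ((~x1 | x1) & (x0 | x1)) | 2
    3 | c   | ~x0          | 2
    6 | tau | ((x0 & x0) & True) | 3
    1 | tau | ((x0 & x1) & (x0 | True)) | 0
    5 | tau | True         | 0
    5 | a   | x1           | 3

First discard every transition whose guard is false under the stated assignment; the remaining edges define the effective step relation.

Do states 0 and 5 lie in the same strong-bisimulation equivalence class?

Bisimulation quotient by refinement:
  round 0: {{0,1,2,3,4,5,6,7}}
  round 1: {{0,5,7},{1,3},{2,6},{4}}
  round 2: {{0,5},{1},{2},{3},{4},{6},{7}}
stable after 3 split(s): 7 block(s)
0∈{0,5}, 5∈{0,5}

Answer: BISIMILAR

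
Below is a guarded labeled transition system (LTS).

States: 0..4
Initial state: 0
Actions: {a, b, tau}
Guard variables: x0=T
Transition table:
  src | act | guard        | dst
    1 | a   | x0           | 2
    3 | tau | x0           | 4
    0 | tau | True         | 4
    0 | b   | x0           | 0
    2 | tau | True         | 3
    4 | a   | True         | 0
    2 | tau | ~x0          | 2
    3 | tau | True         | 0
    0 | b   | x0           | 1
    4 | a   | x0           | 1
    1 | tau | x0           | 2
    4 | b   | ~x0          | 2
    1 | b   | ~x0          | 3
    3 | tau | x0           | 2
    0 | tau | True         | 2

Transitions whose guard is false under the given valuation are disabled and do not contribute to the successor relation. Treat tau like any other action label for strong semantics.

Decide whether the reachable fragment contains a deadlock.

Answer: DEADLOCK-FREE

Working:
Reachable = {0,1,2,3,4}
  0: b→0  b→1  tau→2  tau→4  [deg 4]
  1: a→2  tau→2  [deg 2]
  2: tau→3  [deg 1]
  3: tau→0  tau→2  tau→4  [deg 3]
  4: a→0  a→1  [deg 2]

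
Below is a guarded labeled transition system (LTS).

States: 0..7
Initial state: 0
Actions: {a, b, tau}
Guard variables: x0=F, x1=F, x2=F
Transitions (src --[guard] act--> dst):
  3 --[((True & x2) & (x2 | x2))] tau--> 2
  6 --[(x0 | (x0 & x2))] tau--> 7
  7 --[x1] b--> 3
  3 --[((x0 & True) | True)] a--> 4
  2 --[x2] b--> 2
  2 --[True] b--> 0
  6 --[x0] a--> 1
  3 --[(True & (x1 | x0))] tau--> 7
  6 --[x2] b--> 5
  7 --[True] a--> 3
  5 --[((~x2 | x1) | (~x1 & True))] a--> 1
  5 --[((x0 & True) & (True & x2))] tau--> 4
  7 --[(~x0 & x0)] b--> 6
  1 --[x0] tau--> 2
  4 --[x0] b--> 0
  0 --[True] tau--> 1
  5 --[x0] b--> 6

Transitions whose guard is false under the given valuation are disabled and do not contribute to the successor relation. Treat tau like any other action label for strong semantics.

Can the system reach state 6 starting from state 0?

Answer: UNREACHABLE

Working:
Guard filter leaves 5 enabled edge(s).
Layer 0: {0}
Layer 1: {1}  total {0,1}
Reachable = {0,1}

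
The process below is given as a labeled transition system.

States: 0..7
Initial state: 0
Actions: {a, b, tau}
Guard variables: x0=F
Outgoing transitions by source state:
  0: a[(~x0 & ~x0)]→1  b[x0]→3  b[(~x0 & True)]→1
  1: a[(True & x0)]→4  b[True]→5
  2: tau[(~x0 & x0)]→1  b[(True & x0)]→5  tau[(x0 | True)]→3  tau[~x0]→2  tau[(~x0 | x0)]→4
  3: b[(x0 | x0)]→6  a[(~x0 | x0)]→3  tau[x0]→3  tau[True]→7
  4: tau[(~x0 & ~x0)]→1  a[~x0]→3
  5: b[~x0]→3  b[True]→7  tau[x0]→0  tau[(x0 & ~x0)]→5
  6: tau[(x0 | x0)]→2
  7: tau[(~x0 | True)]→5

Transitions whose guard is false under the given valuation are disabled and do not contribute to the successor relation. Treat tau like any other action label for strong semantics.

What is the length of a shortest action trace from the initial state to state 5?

Breadth-first toward 5:
  depth 0: {0}
  depth 1: {1}
  depth 2: {5}
depth(5)=2, e.g. a·b

Answer: 2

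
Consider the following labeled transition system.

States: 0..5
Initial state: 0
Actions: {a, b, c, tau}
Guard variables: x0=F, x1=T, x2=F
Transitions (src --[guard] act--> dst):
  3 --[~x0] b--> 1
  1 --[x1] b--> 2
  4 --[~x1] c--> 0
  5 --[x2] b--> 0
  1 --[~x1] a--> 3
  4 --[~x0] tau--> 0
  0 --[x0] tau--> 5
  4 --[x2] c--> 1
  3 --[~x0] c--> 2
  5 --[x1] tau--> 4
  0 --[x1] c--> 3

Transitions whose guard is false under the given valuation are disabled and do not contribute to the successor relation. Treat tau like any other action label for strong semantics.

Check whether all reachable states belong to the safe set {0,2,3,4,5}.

Answer: INVARIANT VIOLATED at state 1

Analysis:
Inv-set: {0,2,3,4,5}
Reachable = {0,1,2,3}
  0: ok
  1: ✗ unsafe
  2: ok
  3: ok
counterexample path to 1: c·b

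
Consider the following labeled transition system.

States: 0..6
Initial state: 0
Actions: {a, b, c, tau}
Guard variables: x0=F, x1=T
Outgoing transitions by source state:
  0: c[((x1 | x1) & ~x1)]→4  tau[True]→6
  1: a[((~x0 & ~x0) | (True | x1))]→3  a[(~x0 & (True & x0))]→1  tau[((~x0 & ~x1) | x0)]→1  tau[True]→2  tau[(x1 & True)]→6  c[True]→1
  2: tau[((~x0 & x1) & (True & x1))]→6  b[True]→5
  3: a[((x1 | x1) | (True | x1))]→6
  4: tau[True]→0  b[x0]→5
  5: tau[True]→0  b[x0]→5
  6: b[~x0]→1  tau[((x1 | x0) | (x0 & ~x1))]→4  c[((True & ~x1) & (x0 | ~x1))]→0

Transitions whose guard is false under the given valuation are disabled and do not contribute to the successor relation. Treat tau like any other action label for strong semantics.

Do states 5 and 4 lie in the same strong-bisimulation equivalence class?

Answer: BISIMILAR

Trace:
Compute ~ classes (split until stable):
  round 0: {{0,1,2,3,4,5,6}}
  round 1: {{0,4,5},{1},{2,6},{3}}
  round 2: {{0},{1},{2},{3},{4,5},{6}}
Fixed point at round 3; 6 class(es).
[5]={4,5}  [4]={4,5}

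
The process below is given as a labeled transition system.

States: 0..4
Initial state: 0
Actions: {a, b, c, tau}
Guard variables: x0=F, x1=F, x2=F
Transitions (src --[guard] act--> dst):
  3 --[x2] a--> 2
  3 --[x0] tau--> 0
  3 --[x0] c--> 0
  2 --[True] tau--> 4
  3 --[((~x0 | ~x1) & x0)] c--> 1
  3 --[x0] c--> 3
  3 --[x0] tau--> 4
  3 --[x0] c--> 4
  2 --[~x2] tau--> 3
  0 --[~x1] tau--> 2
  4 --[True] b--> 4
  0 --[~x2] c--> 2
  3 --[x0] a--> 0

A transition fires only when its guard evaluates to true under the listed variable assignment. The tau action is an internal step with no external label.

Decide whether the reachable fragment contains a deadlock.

Answer: DEADLOCK at state 3

Analysis:
Reach set: {0,2,3,4}
  0: c→2  tau→2  [deg 2]
  2: tau→3  tau→4  [deg 2]
  3: ∅  [STUCK]
  4: b→4  [deg 1]
Path to 3: tau·tau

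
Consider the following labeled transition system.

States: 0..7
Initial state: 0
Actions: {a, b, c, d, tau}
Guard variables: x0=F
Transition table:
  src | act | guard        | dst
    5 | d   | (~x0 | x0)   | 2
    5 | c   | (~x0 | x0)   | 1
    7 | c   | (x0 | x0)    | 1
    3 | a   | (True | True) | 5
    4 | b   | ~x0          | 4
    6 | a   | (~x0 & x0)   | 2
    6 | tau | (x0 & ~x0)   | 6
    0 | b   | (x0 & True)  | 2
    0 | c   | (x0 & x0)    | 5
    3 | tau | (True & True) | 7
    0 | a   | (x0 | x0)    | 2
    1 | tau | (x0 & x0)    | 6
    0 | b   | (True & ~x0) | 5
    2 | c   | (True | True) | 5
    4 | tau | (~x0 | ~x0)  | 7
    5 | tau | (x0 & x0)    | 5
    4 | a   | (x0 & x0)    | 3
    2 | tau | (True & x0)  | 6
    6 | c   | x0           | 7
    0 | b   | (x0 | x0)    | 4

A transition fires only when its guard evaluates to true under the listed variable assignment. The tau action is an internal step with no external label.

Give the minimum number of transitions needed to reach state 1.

Answer: 2

Trace:
Breadth-first toward 1:
  Layer 0: {0}
  Layer 1: {5}
  Layer 2: {1,2}
1 enters at depth 2; path b·c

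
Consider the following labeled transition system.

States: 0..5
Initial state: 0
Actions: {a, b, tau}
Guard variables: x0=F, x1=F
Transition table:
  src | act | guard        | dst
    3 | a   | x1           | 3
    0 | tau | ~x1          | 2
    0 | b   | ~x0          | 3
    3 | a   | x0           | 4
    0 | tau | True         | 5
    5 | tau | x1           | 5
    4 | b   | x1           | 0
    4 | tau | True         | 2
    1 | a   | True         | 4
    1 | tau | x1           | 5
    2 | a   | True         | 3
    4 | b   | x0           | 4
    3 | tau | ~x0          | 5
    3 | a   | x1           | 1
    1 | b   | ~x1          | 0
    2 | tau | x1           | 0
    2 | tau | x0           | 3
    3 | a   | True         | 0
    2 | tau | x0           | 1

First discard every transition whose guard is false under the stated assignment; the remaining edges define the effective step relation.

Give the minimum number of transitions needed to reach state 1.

BFS to 1:
  Layer 0: {0}
  Layer 1: {2,3,5}
1 never appears.

Answer: UNREACHABLE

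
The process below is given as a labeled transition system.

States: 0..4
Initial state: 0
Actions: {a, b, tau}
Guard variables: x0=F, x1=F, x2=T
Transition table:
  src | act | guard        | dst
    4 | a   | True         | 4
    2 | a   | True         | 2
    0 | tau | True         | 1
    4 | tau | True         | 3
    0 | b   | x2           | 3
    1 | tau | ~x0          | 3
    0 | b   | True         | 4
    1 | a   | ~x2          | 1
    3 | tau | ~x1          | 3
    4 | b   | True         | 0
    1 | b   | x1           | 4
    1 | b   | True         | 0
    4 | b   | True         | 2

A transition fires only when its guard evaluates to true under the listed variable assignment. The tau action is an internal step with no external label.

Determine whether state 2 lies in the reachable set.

Answer: REACHABLE

Working:
Guard filter leaves 11 enabled edge(s).
depth 0: {0}
depth 1: {1,3,4}  total {0,1,3,4}
depth 2: {2}  total {0,1,2,3,4}
Reachable = {0,1,2,3,4}
witness 2: b·b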